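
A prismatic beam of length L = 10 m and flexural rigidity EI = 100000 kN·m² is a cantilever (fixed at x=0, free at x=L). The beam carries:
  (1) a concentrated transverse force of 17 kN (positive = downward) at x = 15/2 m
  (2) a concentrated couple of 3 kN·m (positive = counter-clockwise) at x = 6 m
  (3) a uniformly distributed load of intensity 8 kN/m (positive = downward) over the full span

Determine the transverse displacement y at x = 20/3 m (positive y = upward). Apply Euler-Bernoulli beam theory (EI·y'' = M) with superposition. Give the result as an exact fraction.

Load 1 — point force P=17 kN at a=15/2 m (b=L-a=5/2):
  y_1 = -Px²(3a-x)/(6EI)  [x≤a] = -17·(20/3)²·(3·(15/2)-(20/3))/(6·100000) = -323/16200 m
Load 2 — applied couple M₀=3 kN·m at a=6 m (b=L-a=4):
  y_2 = M₀a(2x-a)/(2EI)  [x>a] = 3·6·(2·(20/3)-6)/(2·100000) = 33/50000 m
Load 3 — uniform load w=8 kN/m over full span:
  y_3 = -wx²(x²-4Lx+6L²)/(24EI) = -8·(20/3)²·((20/3)²-4·10·(20/3)+6·10²)/(24·100000) = -68/1215 m
Superposition: y = Σ y_i = -914231/12150000 m ≈ -0.075245 m

y(20/3) = -914231/12150000 m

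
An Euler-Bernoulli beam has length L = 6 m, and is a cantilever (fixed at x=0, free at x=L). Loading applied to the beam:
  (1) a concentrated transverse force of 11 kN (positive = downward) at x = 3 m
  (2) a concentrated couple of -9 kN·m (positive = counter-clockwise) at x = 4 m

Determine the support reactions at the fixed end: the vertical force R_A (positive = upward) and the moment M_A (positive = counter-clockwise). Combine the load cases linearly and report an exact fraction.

Load 1 — point force P=11 kN at a=3 m (b=L-a=3):
  R_A = P = 11 kN
  M_A = Pa = 11·3 = 33 kN·m
Load 2 — applied couple M₀=-9 kN·m at a=4 m (b=L-a=2):
  R_A = 0 kN
  M_A = -M₀ = -(-9) = 9 kN·m
Superposition: R_A = 11 kN, M_A = 42 kN·m

R_A = 11 kN, M_A = 42 kN·m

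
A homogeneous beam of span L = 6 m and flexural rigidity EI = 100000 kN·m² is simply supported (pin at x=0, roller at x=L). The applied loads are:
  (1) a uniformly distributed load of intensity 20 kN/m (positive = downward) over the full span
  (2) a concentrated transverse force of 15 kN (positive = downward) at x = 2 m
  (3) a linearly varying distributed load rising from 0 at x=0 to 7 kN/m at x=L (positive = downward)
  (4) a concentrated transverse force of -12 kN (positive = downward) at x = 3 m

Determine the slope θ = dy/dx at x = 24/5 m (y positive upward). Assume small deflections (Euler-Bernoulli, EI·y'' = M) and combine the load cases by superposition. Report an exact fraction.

θ(24/5) = 78929/46875000 rad

Load 1 — uniform load w=20 kN/m over full span:
  θ_1 = -w(L³-6Lx²+4x³)/(24EI) = -20·(6³-6·6·(24/5)²+4·(24/5)³)/(24·100000) = 891/625000 rad
Load 2 — point force P=15 kN at a=2 m (b=L-a=4):
  θ_2 = -Pa(2L²-6Lx+3x²+a²)/(6LEI)  [x>a] = -15·2·(2·6²-6·6·(24/5)+3·(24/5)²+2²)/(6·6·100000) = 173/750000 rad
Load 3 — triangular load w₀=7 kN/m (0→w₀ over full span):
  θ_3 = -w₀(7L⁴-30L²x²+15x⁴)/(360LEI) = -7·(7·6⁴-30·6²·(24/5)²+15·(24/5)⁴)/(360·6·100000) = 15897/62500000 rad
Load 4 — point force P=-12 kN at a=3 m (b=L-a=3):
  θ_4 = -Pa(2L²-6Lx+3x²+a²)/(6LEI)  [x>a] = -(-12)·3·(2·6²-6·6·(24/5)+3·(24/5)²+3²)/(6·6·100000) = -567/2500000 rad
Superposition: θ = Σ θ_i = 78929/46875000 rad ≈ 0.001684 rad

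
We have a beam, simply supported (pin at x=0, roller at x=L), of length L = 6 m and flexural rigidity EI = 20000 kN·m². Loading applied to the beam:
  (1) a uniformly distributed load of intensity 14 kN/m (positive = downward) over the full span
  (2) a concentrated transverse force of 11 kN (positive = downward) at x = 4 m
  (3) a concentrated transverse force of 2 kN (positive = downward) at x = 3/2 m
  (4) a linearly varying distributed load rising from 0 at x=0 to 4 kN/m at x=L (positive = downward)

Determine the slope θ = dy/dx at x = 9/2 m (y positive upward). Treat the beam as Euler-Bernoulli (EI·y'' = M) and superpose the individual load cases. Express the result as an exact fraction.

θ(9/2) = 338051/57600000 rad

Load 1 — uniform load w=14 kN/m over full span:
  θ_1 = -w(L³-6Lx²+4x³)/(24EI) = -14·(6³-6·6·(9/2)²+4·(9/2)³)/(24·20000) = 693/160000 rad
Load 2 — point force P=11 kN at a=4 m (b=L-a=2):
  θ_2 = -Pa(2L²-6Lx+3x²+a²)/(6LEI)  [x>a] = -11·4·(2·6²-6·6·(9/2)+3·(9/2)²+4²)/(6·6·20000) = 583/720000 rad
Load 3 — point force P=2 kN at a=3/2 m (b=L-a=9/2):
  θ_3 = -Pa(2L²-6Lx+3x²+a²)/(6LEI)  [x>a] = -2·(3/2)·(2·6²-6·6·(9/2)+3·(9/2)²+(3/2)²)/(6·6·20000) = 9/80000 rad
Load 4 — triangular load w₀=4 kN/m (0→w₀ over full span):
  θ_4 = -w₀(7L⁴-30L²x²+15x⁴)/(360LEI) = -4·(7·6⁴-30·6²·(9/2)²+15·(9/2)⁴)/(360·6·20000) = 3939/6400000 rad
Superposition: θ = Σ θ_i = 338051/57600000 rad ≈ 0.005869 rad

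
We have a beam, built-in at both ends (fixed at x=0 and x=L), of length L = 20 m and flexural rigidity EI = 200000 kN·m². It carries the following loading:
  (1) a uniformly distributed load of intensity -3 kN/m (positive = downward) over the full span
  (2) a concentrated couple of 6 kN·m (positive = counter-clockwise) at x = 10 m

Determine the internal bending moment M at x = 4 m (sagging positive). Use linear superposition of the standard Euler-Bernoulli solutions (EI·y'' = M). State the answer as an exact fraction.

Load 1 — uniform load w=-3 kN/m over full span:
  M_1 = wLx/2 - wL²/12 - wx²/2 = (-3)·20·4/2 - (-3)·20²/12 - (-3)·4²/2 = 4 kN·m
Load 2 — applied couple M₀=6 kN·m at a=10 m (b=L-a=10):
  M_2 = R_Ax - M_A  [x≤a] with R_A=9/20, M_A=3/2 = (9/20)·4 - (3/2) = 3/10 kN·m
Superposition: M = Σ M_i = 43/10 kN·m ≈ 4.300000 kN·m

M(4) = 43/10 kN·m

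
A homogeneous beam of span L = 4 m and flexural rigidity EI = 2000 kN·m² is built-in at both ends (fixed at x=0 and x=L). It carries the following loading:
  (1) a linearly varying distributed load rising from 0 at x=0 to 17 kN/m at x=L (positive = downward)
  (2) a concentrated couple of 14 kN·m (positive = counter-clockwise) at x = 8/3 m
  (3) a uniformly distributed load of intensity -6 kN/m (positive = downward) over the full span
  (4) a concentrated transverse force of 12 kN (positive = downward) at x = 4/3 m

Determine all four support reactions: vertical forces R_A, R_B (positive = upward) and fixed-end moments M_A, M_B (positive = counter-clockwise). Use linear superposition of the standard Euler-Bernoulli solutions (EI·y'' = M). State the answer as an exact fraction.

R_A = 529/45 kN, M_A = 578/45 kN·m, R_B = 461/45 kN, M_B = -412/45 kN·m

Load 1 — triangular load w₀=17 kN/m (0→w₀ over full span):
  R_A = 3w₀L/20 = 3·17·4/20 = 51/5 kN
  M_A = w₀L²/30 = 17·4²/30 = 136/15 kN·m
  R_B = 7w₀L/20 = 7·17·4/20 = 119/5 kN
  M_B = -w₀L²/20 = -17·4²/20 = -68/5 kN·m
Load 2 — applied couple M₀=14 kN·m at a=8/3 m (b=L-a=4/3):
  R_A = 6M₀ab/L³ = 6·14·(8/3)·(4/3)/4³ = 14/3 kN
  M_A = M₀b(2a-b)/L² = 14·(4/3)·(2·(8/3)-(4/3))/4² = 14/3 kN·m
  R_B = -6M₀ab/L³ = -6·14·(8/3)·(4/3)/4³ = -14/3 kN
  M_B = M₀a(2b-a)/L² = 14·(8/3)·(2·(4/3)-(8/3))/4² = 0 kN·m
Load 3 — uniform load w=-6 kN/m over full span:
  R_A = wL/2 = (-6)·4/2 = -12 kN
  M_A = wL²/12 = (-6)·4²/12 = -8 kN·m
  R_B = wL/2 = (-6)·4/2 = -12 kN
  M_B = -wL²/12 = -(-6)·4²/12 = 8 kN·m
Load 4 — point force P=12 kN at a=4/3 m (b=L-a=8/3):
  R_A = Pb²(3a+b)/L³ = 12·(8/3)²·(3·(4/3)+(8/3))/4³ = 80/9 kN
  M_A = Pab²/L² = 12·(4/3)·(8/3)²/4² = 64/9 kN·m
  R_B = Pa²(a+3b)/L³ = 12·(4/3)²·((4/3)+3·(8/3))/4³ = 28/9 kN
  M_B = -Pa²b/L² = -12·(4/3)²·(8/3)/4² = -32/9 kN·m
Superposition: R_A = 529/45 kN, M_A = 578/45 kN·m, R_B = 461/45 kN, M_B = -412/45 kN·m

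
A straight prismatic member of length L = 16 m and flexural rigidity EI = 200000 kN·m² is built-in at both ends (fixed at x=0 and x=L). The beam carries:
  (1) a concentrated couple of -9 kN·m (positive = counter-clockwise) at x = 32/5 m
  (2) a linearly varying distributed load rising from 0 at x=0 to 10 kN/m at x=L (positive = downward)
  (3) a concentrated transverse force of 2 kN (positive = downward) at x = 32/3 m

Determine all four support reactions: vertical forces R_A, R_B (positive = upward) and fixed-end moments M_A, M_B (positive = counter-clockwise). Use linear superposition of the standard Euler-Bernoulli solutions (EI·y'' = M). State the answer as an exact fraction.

Load 1 — applied couple M₀=-9 kN·m at a=32/5 m (b=L-a=48/5):
  R_A = 6M₀ab/L³ = 6·(-9)·(32/5)·(48/5)/16³ = -81/100 kN
  M_A = M₀b(2a-b)/L² = (-9)·(48/5)·(2·(32/5)-(48/5))/16² = -27/25 kN·m
  R_B = -6M₀ab/L³ = -6·(-9)·(32/5)·(48/5)/16³ = 81/100 kN
  M_B = M₀a(2b-a)/L² = (-9)·(32/5)·(2·(48/5)-(32/5))/16² = -72/25 kN·m
Load 2 — triangular load w₀=10 kN/m (0→w₀ over full span):
  R_A = 3w₀L/20 = 3·10·16/20 = 24 kN
  M_A = w₀L²/30 = 10·16²/30 = 256/3 kN·m
  R_B = 7w₀L/20 = 7·10·16/20 = 56 kN
  M_B = -w₀L²/20 = -10·16²/20 = -128 kN·m
Load 3 — point force P=2 kN at a=32/3 m (b=L-a=16/3):
  R_A = Pb²(3a+b)/L³ = 2·(16/3)²·(3·(32/3)+(16/3))/16³ = 14/27 kN
  M_A = Pab²/L² = 2·(32/3)·(16/3)²/16² = 64/27 kN·m
  R_B = Pa²(a+3b)/L³ = 2·(32/3)²·((32/3)+3·(16/3))/16³ = 40/27 kN
  M_B = -Pa²b/L² = -2·(32/3)²·(16/3)/16² = -128/27 kN·m
Superposition: R_A = 64013/2700 kN, M_A = 58471/675 kN·m, R_B = 157387/2700 kN, M_B = -91544/675 kN·m

R_A = 64013/2700 kN, M_A = 58471/675 kN·m, R_B = 157387/2700 kN, M_B = -91544/675 kN·m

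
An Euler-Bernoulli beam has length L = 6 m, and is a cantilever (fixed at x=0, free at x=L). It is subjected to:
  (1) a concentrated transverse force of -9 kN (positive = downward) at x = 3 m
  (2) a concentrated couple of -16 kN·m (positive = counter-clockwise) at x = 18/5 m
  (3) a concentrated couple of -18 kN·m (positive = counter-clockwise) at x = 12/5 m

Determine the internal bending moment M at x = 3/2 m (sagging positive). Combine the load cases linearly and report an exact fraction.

Load 1 — point force P=-9 kN at a=3 m (b=L-a=3):
  M_1 = -P(a-x)  [x≤a] = -(-9)·(3-(3/2)) = 27/2 kN·m
Load 2 — applied couple M₀=-16 kN·m at a=18/5 m (b=L-a=12/5):
  M_2 = M₀  [x≤a] = (-16) = -16 kN·m
Load 3 — applied couple M₀=-18 kN·m at a=12/5 m (b=L-a=18/5):
  M_3 = M₀  [x≤a] = (-18) = -18 kN·m
Superposition: M = Σ M_i = -41/2 kN·m ≈ -20.500000 kN·m

M(3/2) = -41/2 kN·m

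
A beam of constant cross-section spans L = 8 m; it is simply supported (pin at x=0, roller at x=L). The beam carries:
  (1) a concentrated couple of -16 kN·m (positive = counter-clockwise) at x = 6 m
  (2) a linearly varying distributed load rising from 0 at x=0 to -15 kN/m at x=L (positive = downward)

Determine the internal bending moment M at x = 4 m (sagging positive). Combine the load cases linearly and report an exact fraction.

M(4) = -68 kN·m

Load 1 — applied couple M₀=-16 kN·m at a=6 m (b=L-a=2):
  M_1 = M₀x/L  [x≤a] = (-16)·4/8 = -8 kN·m
Load 2 — triangular load w₀=-15 kN/m (0→w₀ over full span):
  M_2 = w₀Lx/6 - w₀x³/(6L) = (-15)·8·4/6 - (-15)·4³/(6·8) = -60 kN·m
Superposition: M = Σ M_i = -68 kN·m ≈ -68.000000 kN·m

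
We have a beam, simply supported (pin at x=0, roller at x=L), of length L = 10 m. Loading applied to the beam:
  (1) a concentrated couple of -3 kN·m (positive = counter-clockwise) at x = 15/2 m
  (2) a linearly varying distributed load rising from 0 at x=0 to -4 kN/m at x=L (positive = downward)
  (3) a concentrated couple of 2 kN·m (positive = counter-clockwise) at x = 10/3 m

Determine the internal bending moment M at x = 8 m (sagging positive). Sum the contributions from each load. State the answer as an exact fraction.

M(8) = -19 kN·m

Load 1 — applied couple M₀=-3 kN·m at a=15/2 m (b=L-a=5/2):
  M_1 = M₀x/L - M₀  [x>a] = (-3)·8/10 - (-3) = 3/5 kN·m
Load 2 — triangular load w₀=-4 kN/m (0→w₀ over full span):
  M_2 = w₀Lx/6 - w₀x³/(6L) = (-4)·10·8/6 - (-4)·8³/(6·10) = -96/5 kN·m
Load 3 — applied couple M₀=2 kN·m at a=10/3 m (b=L-a=20/3):
  M_3 = M₀x/L - M₀  [x>a] = 2·8/10 - 2 = -2/5 kN·m
Superposition: M = Σ M_i = -19 kN·m ≈ -19.000000 kN·m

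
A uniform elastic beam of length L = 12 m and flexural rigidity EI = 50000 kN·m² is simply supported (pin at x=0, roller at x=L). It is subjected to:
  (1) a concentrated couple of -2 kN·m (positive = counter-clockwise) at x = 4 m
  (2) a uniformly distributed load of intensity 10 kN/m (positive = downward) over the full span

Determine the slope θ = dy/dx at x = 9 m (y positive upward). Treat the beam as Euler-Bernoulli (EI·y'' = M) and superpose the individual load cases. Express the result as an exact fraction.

Load 1 — applied couple M₀=-2 kN·m at a=4 m (b=L-a=8):
  θ_1 = (M₀x²/(2L)-M₀(x-a)+C₁)/EI  [x>a] with C₁=M₀(3b²-L²)/(6L)=-4/3 = ((-2)·9²/(2·12)-(-2)·(9-4)+(-4/3))/50000 = 23/600000 rad
Load 2 — uniform load w=10 kN/m over full span:
  θ_2 = -w(L³-6Lx²+4x³)/(24EI) = -10·(12³-6·12·9²+4·9³)/(24·50000) = 99/10000 rad
Superposition: θ = Σ θ_i = 5963/600000 rad ≈ 0.009938 rad

θ(9) = 5963/600000 rad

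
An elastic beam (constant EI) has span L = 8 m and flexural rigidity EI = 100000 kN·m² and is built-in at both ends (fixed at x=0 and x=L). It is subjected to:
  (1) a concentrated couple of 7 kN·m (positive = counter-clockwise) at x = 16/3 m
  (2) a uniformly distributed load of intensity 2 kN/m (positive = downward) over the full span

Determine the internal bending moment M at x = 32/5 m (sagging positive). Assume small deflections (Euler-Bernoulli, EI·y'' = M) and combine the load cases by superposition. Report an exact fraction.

Load 1 — applied couple M₀=7 kN·m at a=16/3 m (b=L-a=8/3):
  M_1 = R_Ax - M_A - M₀  [x>a] with R_A=7/6, M_A=7/3 = (7/6)·(32/5) - (7/3) - 7 = -28/15 kN·m
Load 2 — uniform load w=2 kN/m over full span:
  M_2 = wLx/2 - wL²/12 - wx²/2 = 2·8·(32/5)/2 - 2·8²/12 - 2·(32/5)²/2 = -32/75 kN·m
Superposition: M = Σ M_i = -172/75 kN·m ≈ -2.293333 kN·m

M(32/5) = -172/75 kN·m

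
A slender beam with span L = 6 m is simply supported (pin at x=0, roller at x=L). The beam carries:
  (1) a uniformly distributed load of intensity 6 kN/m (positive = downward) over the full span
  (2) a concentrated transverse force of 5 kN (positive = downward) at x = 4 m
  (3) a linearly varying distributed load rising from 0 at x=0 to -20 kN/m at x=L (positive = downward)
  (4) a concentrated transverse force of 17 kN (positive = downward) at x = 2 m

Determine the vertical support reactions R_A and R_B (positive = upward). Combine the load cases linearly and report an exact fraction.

R_A = 11 kN, R_B = -13 kN

Load 1 — uniform load w=6 kN/m over full span:
  R_A = wL/2 = 6·6/2 = 18 kN
  R_B = wL/2 = 6·6/2 = 18 kN
Load 2 — point force P=5 kN at a=4 m (b=L-a=2):
  R_A = Pb/L = 5·2/6 = 5/3 kN
  R_B = Pa/L = 5·4/6 = 10/3 kN
Load 3 — triangular load w₀=-20 kN/m (0→w₀ over full span):
  R_A = w₀L/6 = (-20)·6/6 = -20 kN
  R_B = w₀L/3 = (-20)·6/3 = -40 kN
Load 4 — point force P=17 kN at a=2 m (b=L-a=4):
  R_A = Pb/L = 17·4/6 = 34/3 kN
  R_B = Pa/L = 17·2/6 = 17/3 kN
Superposition: R_A = 11 kN, R_B = -13 kN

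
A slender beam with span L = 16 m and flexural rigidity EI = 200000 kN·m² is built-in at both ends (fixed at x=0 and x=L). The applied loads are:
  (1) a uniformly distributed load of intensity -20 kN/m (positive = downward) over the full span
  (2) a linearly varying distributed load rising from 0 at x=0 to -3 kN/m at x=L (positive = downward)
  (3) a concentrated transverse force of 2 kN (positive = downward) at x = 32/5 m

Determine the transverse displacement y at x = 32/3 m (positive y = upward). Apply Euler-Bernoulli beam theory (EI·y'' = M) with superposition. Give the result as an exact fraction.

Load 1 — uniform load w=-20 kN/m over full span:
  y_1 = -wx²(L-x)²/(24EI) = -(-20)·(32/3)²·(16-(32/3))²/(24·200000) = 2048/151875 m
Load 2 — triangular load w₀=-3 kN/m (0→w₀ over full span):
  y_2 = -w₀x²(L-x)²(x+2L)/(120LEI) = -(-3)·(32/3)²·(16-(32/3))²·((32/3)+2·16)/(120·16·200000) = 4096/3796875 m
Load 3 — point force P=2 kN at a=32/5 m (b=L-a=48/5):
  y_3 = -Pa²(L-x)²(3bL-(3b+a)(L-x))/(6L³EI)  [x>a] = -2·(32/5)²·(16-(32/3))²·(3·(48/5)·16-(3·(48/5)+(32/5))·(16-(32/3)))/(6·16³·200000) = -4096/31640625 m
Superposition: y = Σ y_i = 456704/31640625 m ≈ 0.014434 m

y(32/3) = 456704/31640625 m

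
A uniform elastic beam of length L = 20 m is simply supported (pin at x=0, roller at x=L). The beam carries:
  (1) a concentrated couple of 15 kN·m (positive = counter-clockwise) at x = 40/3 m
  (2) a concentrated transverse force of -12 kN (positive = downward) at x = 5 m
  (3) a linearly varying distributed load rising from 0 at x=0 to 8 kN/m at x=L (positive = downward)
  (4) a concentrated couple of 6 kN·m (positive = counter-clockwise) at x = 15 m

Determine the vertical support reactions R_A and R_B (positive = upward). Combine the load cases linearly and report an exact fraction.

R_A = 1123/60 kN, R_B = 2957/60 kN

Load 1 — applied couple M₀=15 kN·m at a=40/3 m (b=L-a=20/3):
  R_A = M₀/L = 15/20 = 3/4 kN
  R_B = -M₀/L = -15/20 = -3/4 kN
Load 2 — point force P=-12 kN at a=5 m (b=L-a=15):
  R_A = Pb/L = (-12)·15/20 = -9 kN
  R_B = Pa/L = (-12)·5/20 = -3 kN
Load 3 — triangular load w₀=8 kN/m (0→w₀ over full span):
  R_A = w₀L/6 = 8·20/6 = 80/3 kN
  R_B = w₀L/3 = 8·20/3 = 160/3 kN
Load 4 — applied couple M₀=6 kN·m at a=15 m (b=L-a=5):
  R_A = M₀/L = 6/20 = 3/10 kN
  R_B = -M₀/L = -6/20 = -3/10 kN
Superposition: R_A = 1123/60 kN, R_B = 2957/60 kN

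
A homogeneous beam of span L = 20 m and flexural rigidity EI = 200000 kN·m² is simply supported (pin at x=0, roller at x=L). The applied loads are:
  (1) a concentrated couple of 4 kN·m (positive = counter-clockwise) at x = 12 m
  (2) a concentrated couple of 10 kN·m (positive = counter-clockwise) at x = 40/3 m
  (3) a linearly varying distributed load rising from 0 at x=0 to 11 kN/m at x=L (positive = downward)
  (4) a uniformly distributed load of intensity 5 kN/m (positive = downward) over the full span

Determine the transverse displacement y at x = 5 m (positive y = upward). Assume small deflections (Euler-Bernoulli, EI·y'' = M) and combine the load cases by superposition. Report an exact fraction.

Load 1 — applied couple M₀=4 kN·m at a=12 m (b=L-a=8):
  y_1 = (M₀x³/(6L)+C₁x)/EI  [x≤a] with C₁=M₀(3b²-L²)/(6L)=-104/15 = (4·5³/(6·20)+(-104/15)·5)/200000 = -61/400000 m
Load 2 — applied couple M₀=10 kN·m at a=40/3 m (b=L-a=20/3):
  y_2 = (M₀x³/(6L)+C₁x)/EI  [x≤a] with C₁=M₀(3b²-L²)/(6L)=-200/9 = (10·5³/(6·20)+(-200/9)·5)/200000 = -29/57600 m
Load 3 — triangular load w₀=11 kN/m (0→w₀ over full span):
  y_3 = -w₀x(7L⁴-10L²x²+3x⁴)/(360LEI) = -11·5·(7·20⁴-10·20²·5²+3·5⁴)/(360·20·200000) = -1199/30720 m
Load 4 — uniform load w=5 kN/m over full span:
  y_4 = -wx(L³-2Lx²+x³)/(24EI) = -5·5·(20³-2·20·5²+5³)/(24·200000) = -19/512 m
Superposition: y = Σ y_i = -4423409/57600000 m ≈ -0.076795 m

y(5) = -4423409/57600000 m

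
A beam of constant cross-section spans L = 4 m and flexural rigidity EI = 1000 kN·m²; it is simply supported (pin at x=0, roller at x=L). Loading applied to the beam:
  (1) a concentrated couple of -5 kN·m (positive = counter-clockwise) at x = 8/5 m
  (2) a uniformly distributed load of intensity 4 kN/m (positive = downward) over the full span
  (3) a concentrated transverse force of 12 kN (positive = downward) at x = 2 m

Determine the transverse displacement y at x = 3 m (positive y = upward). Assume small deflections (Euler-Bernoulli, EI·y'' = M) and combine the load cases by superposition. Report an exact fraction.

y(3) = -881/40000 m

Load 1 — applied couple M₀=-5 kN·m at a=8/5 m (b=L-a=12/5):
  y_1 = (M₀x³/(6L)-M₀(x-a)²/2+C₁x)/EI  [x>a] with C₁=M₀(3b²-L²)/(6L)=-4/15 = ((-5)·3³/(6·4)-(-5)·(3-(8/5))²/2+(-4/15)·3)/1000 = -61/40000 m
Load 2 — uniform load w=4 kN/m over full span:
  y_2 = -wx(L³-2Lx²+x³)/(24EI) = -4·3·(4³-2·4·3²+3³)/(24·1000) = -19/2000 m
Load 3 — point force P=12 kN at a=2 m (b=L-a=2):
  y_3 = -Pa(L-x)(2Lx-a²-x²)/(6LEI)  [x>a] = -12·2·(4-3)·(2·4·3-2²-3²)/(6·4·1000) = -11/1000 m
Superposition: y = Σ y_i = -881/40000 m ≈ -0.022025 m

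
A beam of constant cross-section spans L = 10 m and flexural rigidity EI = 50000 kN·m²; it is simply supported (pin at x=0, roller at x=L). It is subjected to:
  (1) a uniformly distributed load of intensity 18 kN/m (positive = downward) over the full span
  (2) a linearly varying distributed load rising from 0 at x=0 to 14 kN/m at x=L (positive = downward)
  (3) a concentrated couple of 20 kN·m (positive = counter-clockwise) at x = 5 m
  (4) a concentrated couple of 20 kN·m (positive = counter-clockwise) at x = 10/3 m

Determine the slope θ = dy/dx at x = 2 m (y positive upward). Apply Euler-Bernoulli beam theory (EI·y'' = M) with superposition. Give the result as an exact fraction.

Load 1 — uniform load w=18 kN/m over full span:
  θ_1 = -w(L³-6Lx²+4x³)/(24EI) = -18·(10³-6·10·2²+4·2³)/(24·50000) = -297/25000 rad
Load 2 — triangular load w₀=14 kN/m (0→w₀ over full span):
  θ_2 = -w₀(7L⁴-30L²x²+15x⁴)/(360LEI) = -14·(7·10⁴-30·10²·2²+15·2⁴)/(360·10·50000) = -637/140625 rad
Load 3 — applied couple M₀=20 kN·m at a=5 m (b=L-a=5):
  θ_3 = (M₀x²/(2L)+C₁)/EI  [x≤a] with C₁=M₀(3b²-L²)/(6L)=-25/3 = (20·2²/(2·10)+(-25/3))/50000 = -13/150000 rad
Load 4 — applied couple M₀=20 kN·m at a=10/3 m (b=L-a=20/3):
  θ_4 = (M₀x²/(2L)+C₁)/EI  [x≤a] with C₁=M₀(3b²-L²)/(6L)=100/9 = (20·2²/(2·10)+(100/9))/50000 = 17/56250 rad
Superposition: θ = Σ θ_i = -36437/2250000 rad ≈ -0.016194 rad

θ(2) = -36437/2250000 rad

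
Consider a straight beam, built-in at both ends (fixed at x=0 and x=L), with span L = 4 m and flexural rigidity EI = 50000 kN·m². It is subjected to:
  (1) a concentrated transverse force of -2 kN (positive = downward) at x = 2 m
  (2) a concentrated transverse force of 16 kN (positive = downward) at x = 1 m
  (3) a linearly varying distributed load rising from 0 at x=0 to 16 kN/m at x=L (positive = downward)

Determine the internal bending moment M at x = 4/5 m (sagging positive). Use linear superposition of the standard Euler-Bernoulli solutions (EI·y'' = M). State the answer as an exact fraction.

M(4/5) = 302/375 kN·m

Load 1 — point force P=-2 kN at a=2 m (b=L-a=2):
  M_1 = Pb²(3a+b)x/L³ - Pab²/L²  [x≤a] = (-2)·2²·(3·2+2)·(4/5)/4³ - (-2)·2·2²/4² = 1/5 kN·m
Load 2 — point force P=16 kN at a=1 m (b=L-a=3):
  M_2 = Pb²(3a+b)x/L³ - Pab²/L²  [x≤a] = 16·3²·(3·1+3)·(4/5)/4³ - 16·1·3²/4² = 9/5 kN·m
Load 3 — triangular load w₀=16 kN/m (0→w₀ over full span):
  M_3 = 3w₀Lx/20 - w₀L²/30 - w₀x³/(6L) = 3·16·4·(4/5)/20 - 16·4²/30 - 16·(4/5)³/(6·4) = -448/375 kN·m
Superposition: M = Σ M_i = 302/375 kN·m ≈ 0.805333 kN·m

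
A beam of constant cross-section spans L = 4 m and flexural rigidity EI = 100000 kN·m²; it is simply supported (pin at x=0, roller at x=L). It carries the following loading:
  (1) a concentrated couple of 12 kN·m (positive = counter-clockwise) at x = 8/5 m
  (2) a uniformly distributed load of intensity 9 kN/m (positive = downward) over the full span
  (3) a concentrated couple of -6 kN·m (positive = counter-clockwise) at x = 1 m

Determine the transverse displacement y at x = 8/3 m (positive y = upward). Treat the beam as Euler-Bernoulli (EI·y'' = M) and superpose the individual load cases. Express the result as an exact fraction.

y(8/3) = -1909/7500000 m

Load 1 — applied couple M₀=12 kN·m at a=8/5 m (b=L-a=12/5):
  y_1 = (M₀x³/(6L)-M₀(x-a)²/2+C₁x)/EI  [x>a] with C₁=M₀(3b²-L²)/(6L)=16/25 = (12·(8/3)³/(6·4)-12·((8/3)-(8/5))²/2+(16/25)·(8/3))/100000 = 92/2109375 m
Load 2 — uniform load w=9 kN/m over full span:
  y_2 = -wx(L³-2Lx²+x³)/(24EI) = -9·(8/3)·(4³-2·4·(8/3)²+(8/3)³)/(24·100000) = -22/84375 m
Load 3 — applied couple M₀=-6 kN·m at a=1 m (b=L-a=3):
  y_3 = (M₀x³/(6L)-M₀(x-a)²/2+C₁x)/EI  [x>a] with C₁=M₀(3b²-L²)/(6L)=-11/4 = ((-6)·(8/3)³/(6·4)-(-6)·((8/3)-1)²/2+(-11/4)·(8/3))/100000 = -101/2700000 m
Superposition: y = Σ y_i = -1909/7500000 m ≈ -0.000255 m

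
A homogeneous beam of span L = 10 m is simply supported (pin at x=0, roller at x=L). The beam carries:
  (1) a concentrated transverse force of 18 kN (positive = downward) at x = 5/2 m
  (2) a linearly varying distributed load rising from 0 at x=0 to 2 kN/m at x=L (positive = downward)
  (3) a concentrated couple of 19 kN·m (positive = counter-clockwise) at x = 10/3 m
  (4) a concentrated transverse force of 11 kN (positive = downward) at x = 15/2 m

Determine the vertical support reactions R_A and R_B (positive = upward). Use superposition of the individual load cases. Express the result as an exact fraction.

R_A = 1289/60 kN, R_B = 1051/60 kN

Load 1 — point force P=18 kN at a=5/2 m (b=L-a=15/2):
  R_A = Pb/L = 18·(15/2)/10 = 27/2 kN
  R_B = Pa/L = 18·(5/2)/10 = 9/2 kN
Load 2 — triangular load w₀=2 kN/m (0→w₀ over full span):
  R_A = w₀L/6 = 2·10/6 = 10/3 kN
  R_B = w₀L/3 = 2·10/3 = 20/3 kN
Load 3 — applied couple M₀=19 kN·m at a=10/3 m (b=L-a=20/3):
  R_A = M₀/L = 19/10 kN
  R_B = -M₀/L = -19/10 kN
Load 4 — point force P=11 kN at a=15/2 m (b=L-a=5/2):
  R_A = Pb/L = 11·(5/2)/10 = 11/4 kN
  R_B = Pa/L = 11·(15/2)/10 = 33/4 kN
Superposition: R_A = 1289/60 kN, R_B = 1051/60 kN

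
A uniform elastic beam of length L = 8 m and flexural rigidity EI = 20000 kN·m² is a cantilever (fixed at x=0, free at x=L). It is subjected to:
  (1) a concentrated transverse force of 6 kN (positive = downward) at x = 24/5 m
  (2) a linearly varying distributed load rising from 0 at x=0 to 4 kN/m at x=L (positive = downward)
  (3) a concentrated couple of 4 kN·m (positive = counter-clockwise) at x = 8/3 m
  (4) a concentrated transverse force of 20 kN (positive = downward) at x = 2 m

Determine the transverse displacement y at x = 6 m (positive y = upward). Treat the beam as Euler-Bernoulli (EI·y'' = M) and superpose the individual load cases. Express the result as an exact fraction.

y(6) = -821297/11250000 m

Load 1 — point force P=6 kN at a=24/5 m (b=L-a=16/5):
  y_1 = -Pa²(3x-a)/(6EI)  [x>a] = -6·(24/5)²·(3·6-(24/5))/(6·20000) = -1188/78125 m
Load 2 — triangular load w₀=4 kN/m (0→w₀ over full span):
  y_2 = (w₀Lx³/12-w₀L²x²/6-w₀x⁵/(120L))/EI = (4·8·6³/12-4·8²·6²/6-4·6⁵/(120·8))/20000 = -2481/50000 m
Load 3 — applied couple M₀=4 kN·m at a=8/3 m (b=L-a=16/3):
  y_3 = M₀a(2x-a)/(2EI)  [x>a] = 4·(8/3)·(2·6-(8/3))/(2·20000) = 14/5625 m
Load 4 — point force P=20 kN at a=2 m (b=L-a=6):
  y_4 = -Pa²(3x-a)/(6EI)  [x>a] = -20·2²·(3·6-2)/(6·20000) = -4/375 m
Superposition: y = Σ y_i = -821297/11250000 m ≈ -0.073004 m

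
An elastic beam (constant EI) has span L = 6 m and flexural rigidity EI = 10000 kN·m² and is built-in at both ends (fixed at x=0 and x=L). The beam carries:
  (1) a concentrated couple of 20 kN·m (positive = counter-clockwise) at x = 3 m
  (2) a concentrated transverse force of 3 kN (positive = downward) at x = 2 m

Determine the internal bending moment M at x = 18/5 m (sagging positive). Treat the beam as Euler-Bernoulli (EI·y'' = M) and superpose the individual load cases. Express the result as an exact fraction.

M(18/5) = -97/15 kN·m

Load 1 — applied couple M₀=20 kN·m at a=3 m (b=L-a=3):
  M_1 = R_Ax - M_A - M₀  [x>a] with R_A=5, M_A=5 = 5·(18/5) - 5 - 20 = -7 kN·m
Load 2 — point force P=3 kN at a=2 m (b=L-a=4):
  M_2 = Pa²(a+3b)(L-x)/L³ - Pa²b/L²  [x>a] = 3·2²·(2+3·4)·(6-(18/5))/6³ - 3·2²·4/6² = 8/15 kN·m
Superposition: M = Σ M_i = -97/15 kN·m ≈ -6.466667 kN·m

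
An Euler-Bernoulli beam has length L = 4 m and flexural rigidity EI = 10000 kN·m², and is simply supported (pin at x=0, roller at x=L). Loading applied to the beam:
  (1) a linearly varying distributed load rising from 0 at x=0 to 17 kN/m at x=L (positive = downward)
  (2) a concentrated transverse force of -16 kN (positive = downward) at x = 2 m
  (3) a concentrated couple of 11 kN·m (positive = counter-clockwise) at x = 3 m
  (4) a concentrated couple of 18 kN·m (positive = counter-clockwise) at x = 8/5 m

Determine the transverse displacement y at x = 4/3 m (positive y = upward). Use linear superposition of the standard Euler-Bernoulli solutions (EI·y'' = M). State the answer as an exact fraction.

y(4/3) = -346519/364500000 m

Load 1 — triangular load w₀=17 kN/m (0→w₀ over full span):
  y_1 = -w₀x(7L⁴-10L²x²+3x⁴)/(360LEI) = -17·(4/3)·(7·4⁴-10·4²·(4/3)²+3·(4/3)⁴)/(360·4·10000) = -1088/455625 m
Load 2 — point force P=-16 kN at a=2 m (b=L-a=2):
  y_2 = -Pbx(L²-b²-x²)/(6LEI)  [x≤a] = -(-16)·2·(4/3)·(4²-2²-(4/3)²)/(6·4·10000) = 92/50625 m
Load 3 — applied couple M₀=11 kN·m at a=3 m (b=L-a=1):
  y_3 = (M₀x³/(6L)+C₁x)/EI  [x≤a] with C₁=M₀(3b²-L²)/(6L)=-143/24 = (11·(4/3)³/(6·4)+(-143/24)·(4/3))/10000 = -1111/1620000 m
Load 4 — applied couple M₀=18 kN·m at a=8/5 m (b=L-a=12/5):
  y_4 = (M₀x³/(6L)+C₁x)/EI  [x≤a] with C₁=M₀(3b²-L²)/(6L)=24/25 = (18·(4/3)³/(6·4)+(24/25)·(4/3))/10000 = 43/140625 m
Superposition: y = Σ y_i = -346519/364500000 m ≈ -0.000951 m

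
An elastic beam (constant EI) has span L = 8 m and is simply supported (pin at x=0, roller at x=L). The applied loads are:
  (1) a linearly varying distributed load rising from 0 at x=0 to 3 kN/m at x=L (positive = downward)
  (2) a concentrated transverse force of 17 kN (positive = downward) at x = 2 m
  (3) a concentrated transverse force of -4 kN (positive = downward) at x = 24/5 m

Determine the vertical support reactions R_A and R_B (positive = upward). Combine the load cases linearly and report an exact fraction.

R_A = 303/20 kN, R_B = 197/20 kN

Load 1 — triangular load w₀=3 kN/m (0→w₀ over full span):
  R_A = w₀L/6 = 3·8/6 = 4 kN
  R_B = w₀L/3 = 3·8/3 = 8 kN
Load 2 — point force P=17 kN at a=2 m (b=L-a=6):
  R_A = Pb/L = 17·6/8 = 51/4 kN
  R_B = Pa/L = 17·2/8 = 17/4 kN
Load 3 — point force P=-4 kN at a=24/5 m (b=L-a=16/5):
  R_A = Pb/L = (-4)·(16/5)/8 = -8/5 kN
  R_B = Pa/L = (-4)·(24/5)/8 = -12/5 kN
Superposition: R_A = 303/20 kN, R_B = 197/20 kN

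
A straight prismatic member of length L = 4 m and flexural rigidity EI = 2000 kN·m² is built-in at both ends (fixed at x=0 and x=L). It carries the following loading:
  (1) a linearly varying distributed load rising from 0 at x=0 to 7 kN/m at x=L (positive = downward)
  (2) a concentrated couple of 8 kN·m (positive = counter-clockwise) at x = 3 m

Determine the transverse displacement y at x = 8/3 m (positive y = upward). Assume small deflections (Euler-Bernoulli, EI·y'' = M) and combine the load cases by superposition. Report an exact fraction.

Load 1 — triangular load w₀=7 kN/m (0→w₀ over full span):
  y_1 = -w₀x²(L-x)²(x+2L)/(120LEI) = -7·(8/3)²·(4-(8/3))²·((8/3)+2·4)/(120·4·2000) = -448/455625 m
Load 2 — applied couple M₀=8 kN·m at a=3 m (b=L-a=1):
  y_2 = (R_Ax³/6 - M_Ax²/2)/EI  [x≤a] with R_A=9/4, M_A=5/2 = ((9/4)·(8/3)³/6 - (5/2)·(8/3)²/2)/2000 = -1/1125 m
Superposition: y = Σ y_i = -853/455625 m ≈ -0.001872 m

y(8/3) = -853/455625 m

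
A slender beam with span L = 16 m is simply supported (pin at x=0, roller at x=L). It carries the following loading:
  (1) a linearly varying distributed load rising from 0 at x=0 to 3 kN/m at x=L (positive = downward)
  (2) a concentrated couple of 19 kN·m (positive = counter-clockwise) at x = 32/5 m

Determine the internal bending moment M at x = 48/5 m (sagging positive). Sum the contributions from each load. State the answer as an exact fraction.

Load 1 — triangular load w₀=3 kN/m (0→w₀ over full span):
  M_1 = w₀Lx/6 - w₀x³/(6L) = 3·16·(48/5)/6 - 3·(48/5)³/(6·16) = 6144/125 kN·m
Load 2 — applied couple M₀=19 kN·m at a=32/5 m (b=L-a=48/5):
  M_2 = M₀x/L - M₀  [x>a] = 19·(48/5)/16 - 19 = -38/5 kN·m
Superposition: M = Σ M_i = 5194/125 kN·m ≈ 41.552000 kN·m

M(48/5) = 5194/125 kN·m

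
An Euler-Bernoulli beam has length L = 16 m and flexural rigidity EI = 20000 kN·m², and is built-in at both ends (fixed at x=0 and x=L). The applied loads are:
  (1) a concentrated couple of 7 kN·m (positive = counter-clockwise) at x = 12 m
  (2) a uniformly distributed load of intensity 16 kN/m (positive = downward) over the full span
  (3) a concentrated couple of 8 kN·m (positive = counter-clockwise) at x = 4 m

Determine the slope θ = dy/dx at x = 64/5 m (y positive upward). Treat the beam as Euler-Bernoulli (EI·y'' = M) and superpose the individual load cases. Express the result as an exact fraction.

Load 1 — applied couple M₀=7 kN·m at a=12 m (b=L-a=4):
  θ_1 = (R_Ax²/2 - M_Ax - M₀(x-a))/EI  [x>a] with R_A=63/128, M_A=35/16 = ((63/128)·(64/5)²/2 - (35/16)·(64/5) - 7·((64/5)-12))/20000 = 21/62500 rad
Load 2 — uniform load w=16 kN/m over full span:
  θ_2 = -wx(L-x)(L-2x)/(12EI) = -16·(64/5)·(16-(64/5))·(16-2·(64/5))/(12·20000) = 2048/78125 rad
Load 3 — applied couple M₀=8 kN·m at a=4 m (b=L-a=12):
  θ_3 = (R_Ax²/2 - M_Ax - M₀(x-a))/EI  [x>a] with R_A=9/16, M_A=-3/2 = ((9/16)·(64/5)²/2 - (-3/2)·(64/5) - 8·((64/5)-4))/20000 = -4/15625 rad
Superposition: θ = Σ θ_i = 8217/312500 rad ≈ 0.026294 rad

θ(64/5) = 8217/312500 rad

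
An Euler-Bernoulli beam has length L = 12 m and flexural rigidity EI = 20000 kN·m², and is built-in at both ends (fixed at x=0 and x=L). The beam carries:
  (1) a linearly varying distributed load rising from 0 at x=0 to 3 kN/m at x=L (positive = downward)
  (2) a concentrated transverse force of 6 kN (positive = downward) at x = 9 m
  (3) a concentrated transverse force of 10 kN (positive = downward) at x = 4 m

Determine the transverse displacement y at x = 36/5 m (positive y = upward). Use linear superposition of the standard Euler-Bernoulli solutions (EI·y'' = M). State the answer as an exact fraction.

Load 1 — triangular load w₀=3 kN/m (0→w₀ over full span):
  y_1 = -w₀x²(L-x)²(x+2L)/(120LEI) = -3·(36/5)²·(12-(36/5))²·((36/5)+2·12)/(120·12·20000) = -37908/9765625 m
Load 2 — point force P=6 kN at a=9 m (b=L-a=3):
  y_2 = -Pb²x²(3aL-(3a+b)x)/(6L³EI)  [x≤a] = -6·3²·(36/5)²·(3·9·12-(3·9+3)·(36/5))/(6·12³·20000) = -729/500000 m
Load 3 — point force P=10 kN at a=4 m (b=L-a=8):
  y_3 = -Pa²(L-x)²(3bL-(3b+a)(L-x))/(6L³EI)  [x>a] = -10·4²·(12-(36/5))²·(3·8·12-(3·8+4)·(12-(36/5)))/(6·12³·20000) = -128/46875 m
Superposition: y = Σ y_i = -7566043/937500000 m ≈ -0.008070 m

y(36/5) = -7566043/937500000 m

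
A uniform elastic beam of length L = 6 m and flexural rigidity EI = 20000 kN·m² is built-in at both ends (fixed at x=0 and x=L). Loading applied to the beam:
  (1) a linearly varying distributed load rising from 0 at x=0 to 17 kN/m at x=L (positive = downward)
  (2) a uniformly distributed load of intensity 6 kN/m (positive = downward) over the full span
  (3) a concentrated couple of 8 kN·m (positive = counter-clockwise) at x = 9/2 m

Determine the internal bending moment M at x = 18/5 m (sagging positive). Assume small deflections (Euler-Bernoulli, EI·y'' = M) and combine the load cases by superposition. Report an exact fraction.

M(18/5) = 5867/250 kN·m

Load 1 — triangular load w₀=17 kN/m (0→w₀ over full span):
  M_1 = 3w₀Lx/20 - w₀L²/30 - w₀x³/(6L) = 3·17·6·(18/5)/20 - 17·6²/30 - 17·(18/5)³/(6·6) = 1581/125 kN·m
Load 2 — uniform load w=6 kN/m over full span:
  M_2 = wLx/2 - wL²/12 - wx²/2 = 6·6·(18/5)/2 - 6·6²/12 - 6·(18/5)²/2 = 198/25 kN·m
Load 3 — applied couple M₀=8 kN·m at a=9/2 m (b=L-a=3/2):
  M_3 = R_Ax - M_A  [x≤a] with R_A=3/2, M_A=5/2 = (3/2)·(18/5) - (5/2) = 29/10 kN·m
Superposition: M = Σ M_i = 5867/250 kN·m ≈ 23.468000 kN·m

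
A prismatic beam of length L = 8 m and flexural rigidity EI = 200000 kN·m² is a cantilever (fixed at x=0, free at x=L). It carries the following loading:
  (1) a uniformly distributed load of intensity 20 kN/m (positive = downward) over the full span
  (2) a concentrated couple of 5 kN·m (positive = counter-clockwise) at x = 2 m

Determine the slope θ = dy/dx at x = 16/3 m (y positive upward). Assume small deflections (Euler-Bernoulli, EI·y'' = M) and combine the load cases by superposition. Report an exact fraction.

Load 1 — uniform load w=20 kN/m over full span:
  θ_1 = -wx(x²-3Lx+3L²)/(6EI) = -20·(16/3)·((16/3)²-3·8·(16/3)+3·8²)/(6·200000) = -416/50625 rad
Load 2 — applied couple M₀=5 kN·m at a=2 m (b=L-a=6):
  θ_2 = M₀a/EI  [x>a] = 5·2/200000 = 1/20000 rad
Superposition: θ = Σ θ_i = -13231/1620000 rad ≈ -0.008167 rad

θ(16/3) = -13231/1620000 rad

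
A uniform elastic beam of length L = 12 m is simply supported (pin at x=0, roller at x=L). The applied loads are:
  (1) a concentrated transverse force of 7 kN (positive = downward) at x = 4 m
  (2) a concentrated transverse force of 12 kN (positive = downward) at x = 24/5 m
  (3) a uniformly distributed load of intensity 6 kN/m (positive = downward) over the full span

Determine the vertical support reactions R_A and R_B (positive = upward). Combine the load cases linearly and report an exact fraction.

R_A = 718/15 kN, R_B = 647/15 kN

Load 1 — point force P=7 kN at a=4 m (b=L-a=8):
  R_A = Pb/L = 7·8/12 = 14/3 kN
  R_B = Pa/L = 7·4/12 = 7/3 kN
Load 2 — point force P=12 kN at a=24/5 m (b=L-a=36/5):
  R_A = Pb/L = 12·(36/5)/12 = 36/5 kN
  R_B = Pa/L = 12·(24/5)/12 = 24/5 kN
Load 3 — uniform load w=6 kN/m over full span:
  R_A = wL/2 = 6·12/2 = 36 kN
  R_B = wL/2 = 6·12/2 = 36 kN
Superposition: R_A = 718/15 kN, R_B = 647/15 kN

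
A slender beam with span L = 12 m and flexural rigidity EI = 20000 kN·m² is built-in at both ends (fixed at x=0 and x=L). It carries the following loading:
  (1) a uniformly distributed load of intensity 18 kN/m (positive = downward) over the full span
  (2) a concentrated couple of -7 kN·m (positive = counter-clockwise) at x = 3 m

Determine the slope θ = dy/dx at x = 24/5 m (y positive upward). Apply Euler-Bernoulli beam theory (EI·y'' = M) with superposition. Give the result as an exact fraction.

θ(24/5) = -31419/5000000 rad

Load 1 — uniform load w=18 kN/m over full span:
  θ_1 = -wx(L-x)(L-2x)/(12EI) = -18·(24/5)·(12-(24/5))·(12-2·(24/5))/(12·20000) = -486/78125 rad
Load 2 — applied couple M₀=-7 kN·m at a=3 m (b=L-a=9):
  θ_2 = (R_Ax²/2 - M_Ax - M₀(x-a))/EI  [x>a] with R_A=-21/32, M_A=21/16 = ((-21/32)·(24/5)²/2 - (21/16)·(24/5) - (-7)·((24/5)-3))/20000 = -63/1000000 rad
Superposition: θ = Σ θ_i = -31419/5000000 rad ≈ -0.006284 rad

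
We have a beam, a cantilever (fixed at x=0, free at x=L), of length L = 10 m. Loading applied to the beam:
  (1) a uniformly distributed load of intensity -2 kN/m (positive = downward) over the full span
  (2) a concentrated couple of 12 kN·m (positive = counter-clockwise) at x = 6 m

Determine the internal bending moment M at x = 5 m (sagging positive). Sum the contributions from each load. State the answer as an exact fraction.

M(5) = 37 kN·m

Load 1 — uniform load w=-2 kN/m over full span:
  M_1 = -w(L-x)²/2 = -(-2)·(10-5)²/2 = 25 kN·m
Load 2 — applied couple M₀=12 kN·m at a=6 m (b=L-a=4):
  M_2 = M₀  [x≤a] = 12 = 12 kN·m
Superposition: M = Σ M_i = 37 kN·m ≈ 37.000000 kN·m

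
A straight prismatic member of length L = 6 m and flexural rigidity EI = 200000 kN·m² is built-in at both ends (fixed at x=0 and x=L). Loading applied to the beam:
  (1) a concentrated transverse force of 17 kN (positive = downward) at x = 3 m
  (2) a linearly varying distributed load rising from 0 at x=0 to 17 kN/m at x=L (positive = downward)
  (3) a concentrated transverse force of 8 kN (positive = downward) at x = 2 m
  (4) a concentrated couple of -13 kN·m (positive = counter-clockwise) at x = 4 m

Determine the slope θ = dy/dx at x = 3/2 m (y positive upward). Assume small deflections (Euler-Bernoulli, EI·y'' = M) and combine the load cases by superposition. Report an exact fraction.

Load 1 — point force P=17 kN at a=3 m (b=L-a=3):
  θ_1 = -Pb²x(2aL-(3a+b)x)/(2L³EI)  [x≤a] = -17·3²·(3/2)·(2·3·6-(3·3+3)·(3/2))/(2·6³·200000) = -153/3200000 rad
Load 2 — triangular load w₀=17 kN/m (0→w₀ over full span):
  θ_2 = -w₀(2x(L-x)(L-2x)(x+2L)+x²(L-x)²)/(120LEI) = -17·(2·(3/2)·(6-(3/2))·(6-2·(3/2))·((3/2)+2·6)+(3/2)²·(6-(3/2))²)/(120·6·200000) = -17901/256000000 rad
Load 3 — point force P=8 kN at a=2 m (b=L-a=4):
  θ_3 = -Pb²x(2aL-(3a+b)x)/(2L³EI)  [x≤a] = -8·4²·(3/2)·(2·2·6-(3·2+4)·(3/2))/(2·6³·200000) = -1/50000 rad
Load 4 — applied couple M₀=-13 kN·m at a=4 m (b=L-a=2):
  θ_4 = (R_Ax²/2 - M_Ax)/EI  [x≤a] with R_A=-26/9, M_A=-13/3 = ((-26/9)·(3/2)²/2 - (-13/3)·(3/2))/200000 = 13/800000 rad
Superposition: θ = Σ θ_i = -31101/256000000 rad ≈ -0.000121 rad

θ(3/2) = -31101/256000000 rad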